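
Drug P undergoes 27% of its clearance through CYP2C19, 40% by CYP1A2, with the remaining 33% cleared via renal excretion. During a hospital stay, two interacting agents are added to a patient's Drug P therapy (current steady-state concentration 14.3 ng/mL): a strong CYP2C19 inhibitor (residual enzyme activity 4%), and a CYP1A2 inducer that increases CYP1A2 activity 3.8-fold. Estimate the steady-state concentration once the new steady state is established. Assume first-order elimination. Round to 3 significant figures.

The CYP2C19 pathway (27% of clearance) is reduced to 0.04× activity: 0.27 × 0.04 = 0.0108.
The CYP1A2 pathway (40% of clearance) increases to 3.8× activity: 0.4 × 3.8 = 1.52.
The remaining 33% of clearance is unaffected.
Relative clearance = 0.0108 + 1.52 + 0.33 = 1.8608.
New steady-state concentration = 14.3 / 1.8608 = 7.68 ng/mL (concentration scales inversely with clearance).

7.68 ng/mL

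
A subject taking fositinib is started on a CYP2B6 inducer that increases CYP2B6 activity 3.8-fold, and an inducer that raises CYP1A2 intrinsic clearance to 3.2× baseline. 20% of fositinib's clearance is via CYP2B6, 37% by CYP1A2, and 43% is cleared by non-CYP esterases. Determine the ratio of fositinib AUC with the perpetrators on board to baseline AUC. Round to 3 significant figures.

The CYP2B6 pathway (20% of clearance) increases to 3.8× activity: 0.2 × 3.8 = 0.76.
The CYP1A2 pathway (37% of clearance) rises to 3.2× activity: 0.37 × 3.2 = 1.184.
Non-CYP routes (43%) are unchanged.
Relative clearance = 0.76 + 1.184 + 0.43 = 2.374.
Because AUC varies inversely with clearance, the combined effect is 1 / 2.374 = 0.421.

0.421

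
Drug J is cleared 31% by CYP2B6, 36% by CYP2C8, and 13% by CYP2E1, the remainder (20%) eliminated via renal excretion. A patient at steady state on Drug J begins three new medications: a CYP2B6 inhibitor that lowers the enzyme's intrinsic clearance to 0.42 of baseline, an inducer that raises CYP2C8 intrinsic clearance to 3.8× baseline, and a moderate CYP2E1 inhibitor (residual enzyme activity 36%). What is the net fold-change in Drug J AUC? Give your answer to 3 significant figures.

The CYP2B6 pathway (31% of clearance) falls to 0.42× activity: 0.31 × 0.42 = 0.1302.
The CYP2C8 pathway (36% of clearance) is boosted to 3.8× activity: 0.36 × 3.8 = 1.368.
The CYP2E1 pathway (13% of clearance) drops to 0.36× activity: 0.13 × 0.36 = 0.0468.
The remaining 20% of clearance is unaffected.
New clearance relative to baseline: 0.1302 + 1.368 + 0.0468 + 0.2 = 1.745.
Net AUC ratio = 1 / 1.745 = 0.573.

0.573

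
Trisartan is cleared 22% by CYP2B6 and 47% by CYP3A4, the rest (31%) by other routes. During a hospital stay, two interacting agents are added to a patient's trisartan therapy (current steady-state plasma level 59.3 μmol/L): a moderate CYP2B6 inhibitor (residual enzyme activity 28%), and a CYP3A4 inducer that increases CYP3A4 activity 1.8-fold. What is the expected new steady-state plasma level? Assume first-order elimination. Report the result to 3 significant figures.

CYP2B6: 0.22 × 0.28 = 0.0616
CYP3A4: 0.47 × 1.8 = 0.846
Other: 0.31 (unchanged)
CL_new/CL_old = 0.0616 + 0.846 + 0.31 = 1.2176.
New steady-state plasma level = 59.3 / 1.2176 = 48.7 μmol/L (concentration scales inversely with clearance).

48.7 μmol/L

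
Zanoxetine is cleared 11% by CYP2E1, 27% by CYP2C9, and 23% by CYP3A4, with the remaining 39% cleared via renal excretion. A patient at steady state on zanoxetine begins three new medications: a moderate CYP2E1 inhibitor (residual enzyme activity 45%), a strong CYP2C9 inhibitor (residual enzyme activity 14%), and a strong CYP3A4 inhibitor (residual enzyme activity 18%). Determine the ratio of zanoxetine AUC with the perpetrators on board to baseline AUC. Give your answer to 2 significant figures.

1.9

The CYP2E1 pathway (11% of clearance) drops to 0.45× activity: 0.11 × 0.45 = 0.0495.
The CYP2C9 pathway (27% of clearance) drops to 0.14× activity: 0.27 × 0.14 = 0.0378.
The CYP3A4 pathway (23% of clearance) falls to 0.18× activity: 0.23 × 0.18 = 0.0414.
Non-CYP routes (39%) are unchanged.
CL_new/CL_old = 0.0495 + 0.0378 + 0.0414 + 0.39 = 0.5187.
Net AUC ratio = 1 / 0.5187 = 1.9.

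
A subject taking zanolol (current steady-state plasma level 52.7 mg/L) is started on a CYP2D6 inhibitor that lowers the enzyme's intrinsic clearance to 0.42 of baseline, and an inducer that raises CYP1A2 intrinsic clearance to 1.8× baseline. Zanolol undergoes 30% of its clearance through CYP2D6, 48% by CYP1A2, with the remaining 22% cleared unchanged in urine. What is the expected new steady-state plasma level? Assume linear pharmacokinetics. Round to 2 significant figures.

CYP2D6: 0.3 × 0.42 = 0.126
CYP1A2: 0.48 × 1.8 = 0.864
Other: 0.22 (unchanged)
Relative clearance = 0.126 + 0.864 + 0.22 = 1.21.
Dividing the baseline by the relative clearance: 52.7 / 1.21 = 44 mg/L.

44 mg/L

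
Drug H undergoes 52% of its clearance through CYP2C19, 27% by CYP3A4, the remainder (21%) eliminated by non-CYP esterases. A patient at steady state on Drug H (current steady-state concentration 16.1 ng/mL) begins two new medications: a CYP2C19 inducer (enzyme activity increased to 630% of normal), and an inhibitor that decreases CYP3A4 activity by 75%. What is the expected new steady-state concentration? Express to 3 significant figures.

4.53 ng/mL

The CYP2C19 pathway (52% of clearance) increases to 6.3× activity: 0.52 × 6.3 = 3.276.
The CYP3A4 pathway (27% of clearance) drops to 0.25× activity: 0.27 × 0.25 = 0.0675.
Non-CYP routes (21%) are unchanged.
New clearance relative to baseline: 3.276 + 0.0675 + 0.21 = 3.5535.
New steady-state concentration = 16.1 / 3.5535 = 4.53 ng/mL (concentration scales inversely with clearance).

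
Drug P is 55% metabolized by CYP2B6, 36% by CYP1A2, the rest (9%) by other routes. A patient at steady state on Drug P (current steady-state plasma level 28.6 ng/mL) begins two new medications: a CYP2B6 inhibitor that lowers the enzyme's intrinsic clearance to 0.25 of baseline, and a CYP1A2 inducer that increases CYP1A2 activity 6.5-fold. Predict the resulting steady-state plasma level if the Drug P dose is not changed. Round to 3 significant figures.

11.1 ng/mL

CYP2B6: 0.55 × 0.25 = 0.1375
CYP1A2: 0.36 × 6.5 = 2.34
Other: 0.09 (unchanged)
Relative clearance = 0.1375 + 2.34 + 0.09 = 2.5675.
New steady-state plasma level = 28.6 / 2.5675 = 11.1 ng/mL (concentration scales inversely with clearance).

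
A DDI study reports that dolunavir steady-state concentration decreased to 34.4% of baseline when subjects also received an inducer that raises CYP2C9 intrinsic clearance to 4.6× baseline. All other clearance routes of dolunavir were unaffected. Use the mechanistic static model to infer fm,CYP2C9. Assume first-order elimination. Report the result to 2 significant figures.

0.53

CL'/CL = 1 / 0.344 = 2.907
4.6·fm + (1 − fm) = 2.907
fm = (2.907 − 1) / (4.6 − 1) = 0.53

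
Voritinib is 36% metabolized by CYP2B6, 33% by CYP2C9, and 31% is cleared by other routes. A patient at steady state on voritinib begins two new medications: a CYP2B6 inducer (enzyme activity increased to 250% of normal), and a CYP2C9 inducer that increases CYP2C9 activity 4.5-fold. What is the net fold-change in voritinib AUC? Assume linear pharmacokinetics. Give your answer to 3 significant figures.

0.371

The CYP2B6 pathway (36% of clearance) is boosted to 2.5× activity: 0.36 × 2.5 = 0.9.
The CYP2C9 pathway (33% of clearance) increases to 4.5× activity: 0.33 × 4.5 = 1.485.
Non-CYP routes (31%) are unchanged.
New clearance relative to baseline: 0.9 + 1.485 + 0.31 = 2.695.
AUC ∝ 1/CL: fold-change = 1 / 2.695 = 0.371.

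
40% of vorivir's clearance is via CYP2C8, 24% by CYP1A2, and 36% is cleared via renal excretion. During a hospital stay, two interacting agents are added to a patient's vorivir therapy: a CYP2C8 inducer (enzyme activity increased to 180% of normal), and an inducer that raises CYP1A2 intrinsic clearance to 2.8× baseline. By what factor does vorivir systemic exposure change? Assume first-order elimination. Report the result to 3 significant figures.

The CYP2C8 pathway (40% of clearance) is boosted to 1.8× activity: 0.4 × 1.8 = 0.72.
The CYP1A2 pathway (24% of clearance) is boosted to 2.8× activity: 0.24 × 2.8 = 0.672.
Non-CYP routes (36%) are unchanged.
Relative clearance = 0.72 + 0.672 + 0.36 = 1.752.
Because systemic exposure varies inversely with clearance, the combined effect is 1 / 1.752 = 0.571.

0.571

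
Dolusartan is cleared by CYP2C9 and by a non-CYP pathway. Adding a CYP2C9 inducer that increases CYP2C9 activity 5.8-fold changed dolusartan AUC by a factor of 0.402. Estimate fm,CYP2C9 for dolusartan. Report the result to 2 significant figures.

CL'/CL = 1 / 0.402 = 2.488
5.8·fm + (1 − fm) = 2.488
fm = (2.488 − 1) / (5.8 − 1) = 0.31

0.31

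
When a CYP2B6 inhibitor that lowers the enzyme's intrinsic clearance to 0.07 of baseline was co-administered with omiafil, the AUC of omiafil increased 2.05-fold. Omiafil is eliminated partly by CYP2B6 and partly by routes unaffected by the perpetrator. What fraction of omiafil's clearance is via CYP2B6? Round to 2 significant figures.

0.55

Let fm be the CYP2B6 fraction. New clearance relative to baseline = fm × 0.07 + (1 − fm).
AUC ratio = 1 / (new CL fraction), so new CL fraction = 1 / 2.05 = 0.4878.
fm × 0.07 + 1 − fm = 0.4878  ⇒  fm × (0.07 − 1) = −0.5122  ⇒  fm = 0.55.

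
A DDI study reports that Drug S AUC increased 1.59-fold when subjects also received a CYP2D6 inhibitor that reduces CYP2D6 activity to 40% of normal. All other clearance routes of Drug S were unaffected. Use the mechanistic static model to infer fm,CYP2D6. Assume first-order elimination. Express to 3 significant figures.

0.618

Let x = fm,CYP2D6. Because AUC ∝ 1/CL, relative clearance fell to 1/1.59 = 0.6289.
Only the CYP2D6 route changed, so 0.6289 = x·0.4 + (1 − x), giving x = 0.618.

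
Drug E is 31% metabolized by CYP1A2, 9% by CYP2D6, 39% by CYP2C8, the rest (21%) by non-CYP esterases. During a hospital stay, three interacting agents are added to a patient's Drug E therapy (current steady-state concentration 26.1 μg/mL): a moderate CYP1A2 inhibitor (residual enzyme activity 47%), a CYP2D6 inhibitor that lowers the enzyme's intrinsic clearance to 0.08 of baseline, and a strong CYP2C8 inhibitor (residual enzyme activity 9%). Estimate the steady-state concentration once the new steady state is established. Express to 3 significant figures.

The CYP1A2 pathway (31% of clearance) drops to 0.47× activity: 0.31 × 0.47 = 0.1457.
The CYP2D6 pathway (9% of clearance) falls to 0.08× activity: 0.09 × 0.08 = 0.0072.
The CYP2C8 pathway (39% of clearance) falls to 0.09× activity: 0.39 × 0.09 = 0.0351.
Non-CYP routes (21%) are unchanged.
New clearance relative to baseline: 0.1457 + 0.0072 + 0.0351 + 0.21 = 0.398.
Steady-state concentration ∝ 1/CL: new value = 26.1 / 0.398 = 65.6 μg/mL.

65.6 μg/mL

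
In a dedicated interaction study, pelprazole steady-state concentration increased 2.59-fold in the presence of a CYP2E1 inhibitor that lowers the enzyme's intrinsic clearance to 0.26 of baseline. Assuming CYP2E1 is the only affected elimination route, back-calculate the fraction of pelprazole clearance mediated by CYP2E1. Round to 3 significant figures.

0.830

Let fm be the CYP2E1 fraction. New clearance relative to baseline = fm × 0.26 + (1 − fm).
Steady-state concentration ratio = 1 / (new CL fraction), so new CL fraction = 1 / 2.59 = 0.3861.
fm × 0.26 + 1 − fm = 0.3861  ⇒  fm × (0.26 − 1) = −0.6139  ⇒  fm = 0.830.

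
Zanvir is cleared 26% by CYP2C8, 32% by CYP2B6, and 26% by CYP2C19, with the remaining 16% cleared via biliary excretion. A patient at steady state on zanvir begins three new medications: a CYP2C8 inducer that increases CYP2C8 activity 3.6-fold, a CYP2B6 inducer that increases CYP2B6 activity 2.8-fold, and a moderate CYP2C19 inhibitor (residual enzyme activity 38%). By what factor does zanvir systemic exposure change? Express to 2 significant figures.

0.48

The CYP2C8 pathway (26% of clearance) is boosted to 3.6× activity: 0.26 × 3.6 = 0.936.
The CYP2B6 pathway (32% of clearance) increases to 2.8× activity: 0.32 × 2.8 = 0.896.
The CYP2C19 pathway (26% of clearance) drops to 0.38× activity: 0.26 × 0.38 = 0.0988.
The remaining 16% of clearance is unaffected.
CL_new/CL_old = 0.936 + 0.896 + 0.0988 + 0.16 = 2.0908.
Because systemic exposure varies inversely with clearance, the combined effect is 1 / 2.0908 = 0.48.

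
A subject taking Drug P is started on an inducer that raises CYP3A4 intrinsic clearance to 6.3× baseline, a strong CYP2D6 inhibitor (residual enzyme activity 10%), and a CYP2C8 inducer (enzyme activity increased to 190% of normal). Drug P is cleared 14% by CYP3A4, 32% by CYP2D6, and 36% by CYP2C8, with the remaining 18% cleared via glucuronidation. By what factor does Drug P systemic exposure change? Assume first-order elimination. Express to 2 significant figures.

CYP3A4: 0.14 × 6.3 = 0.882
CYP2D6: 0.32 × 0.1 = 0.032
CYP2C8: 0.36 × 1.9 = 0.684
Other: 0.18 (unchanged)
New clearance relative to baseline: 0.882 + 0.032 + 0.684 + 0.18 = 1.778.
Net systemic exposure ratio = 1 / 1.778 = 0.56.

0.56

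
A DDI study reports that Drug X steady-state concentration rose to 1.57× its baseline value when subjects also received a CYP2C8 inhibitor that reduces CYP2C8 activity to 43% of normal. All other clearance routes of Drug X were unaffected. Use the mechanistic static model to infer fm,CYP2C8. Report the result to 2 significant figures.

Call the CYP2C8 fraction fm. After the interaction, CL_new/CL_old = fm × 0.43 + (1 − fm).
Steady-state concentration ratio = 1 / (new CL fraction), so new CL fraction = 1 / 1.57 = 0.6369.
fm × 0.43 + 1 − fm = 0.6369  ⇒  fm × (0.43 − 1) = −0.3631  ⇒  fm = 0.64.

0.64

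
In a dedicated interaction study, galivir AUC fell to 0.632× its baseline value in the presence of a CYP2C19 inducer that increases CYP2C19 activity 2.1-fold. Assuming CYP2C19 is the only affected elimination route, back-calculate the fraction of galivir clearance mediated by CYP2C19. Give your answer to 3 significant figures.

0.529

Call the CYP2C19 fraction fm. After the interaction, CL_new/CL_old = fm × 2.1 + (1 − fm).
AUC ratio = 1 / (new CL fraction), so new CL fraction = 1 / 0.632 = 1.582.
fm × 2.1 + 1 − fm = 1.582  ⇒  fm × (2.1 − 1) = 0.5823  ⇒  fm = 0.529.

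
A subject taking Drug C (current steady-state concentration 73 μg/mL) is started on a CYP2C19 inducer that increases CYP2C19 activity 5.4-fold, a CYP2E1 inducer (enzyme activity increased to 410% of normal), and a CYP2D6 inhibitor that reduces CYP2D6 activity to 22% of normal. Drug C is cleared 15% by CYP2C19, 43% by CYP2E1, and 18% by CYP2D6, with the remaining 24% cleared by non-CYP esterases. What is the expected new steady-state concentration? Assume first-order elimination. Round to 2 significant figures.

26 μg/mL

CYP2C19: 0.15 × 5.4 = 0.81
CYP2E1: 0.43 × 4.1 = 1.763
CYP2D6: 0.18 × 0.22 = 0.0396
Other: 0.24 (unchanged)
New clearance relative to baseline: 0.81 + 1.763 + 0.0396 + 0.24 = 2.8526.
Dividing the baseline by the relative clearance: 73 / 2.8526 = 26 μg/mL.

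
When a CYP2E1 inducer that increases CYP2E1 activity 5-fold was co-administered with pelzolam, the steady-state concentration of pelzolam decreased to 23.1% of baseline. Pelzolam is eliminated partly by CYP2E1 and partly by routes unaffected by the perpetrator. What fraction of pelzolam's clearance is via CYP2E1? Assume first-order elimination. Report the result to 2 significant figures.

0.83

Let fm be the CYP2E1 fraction. New clearance relative to baseline = fm × 5 + (1 − fm).
Steady-state concentration ratio = 1 / (new CL fraction), so new CL fraction = 1 / 0.231 = 4.329.
fm × 5 + 1 − fm = 4.329  ⇒  fm × (5 − 1) = 3.329  ⇒  fm = 0.83.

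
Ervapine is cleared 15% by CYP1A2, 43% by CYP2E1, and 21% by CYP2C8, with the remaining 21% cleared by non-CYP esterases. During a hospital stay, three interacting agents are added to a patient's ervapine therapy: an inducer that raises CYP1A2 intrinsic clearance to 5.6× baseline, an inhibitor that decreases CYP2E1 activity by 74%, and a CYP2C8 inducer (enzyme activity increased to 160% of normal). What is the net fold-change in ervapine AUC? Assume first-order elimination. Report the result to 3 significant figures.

The CYP1A2 pathway (15% of clearance) is boosted to 5.6× activity: 0.15 × 5.6 = 0.84.
The CYP2E1 pathway (43% of clearance) is reduced to 0.26× activity: 0.43 × 0.26 = 0.1118.
The CYP2C8 pathway (21% of clearance) is boosted to 1.6× activity: 0.21 × 1.6 = 0.336.
The remaining 21% of clearance is unaffected.
Relative clearance = 0.84 + 0.1118 + 0.336 + 0.21 = 1.4978.
AUC ∝ 1/CL: fold-change = 1 / 1.4978 = 0.668.

0.668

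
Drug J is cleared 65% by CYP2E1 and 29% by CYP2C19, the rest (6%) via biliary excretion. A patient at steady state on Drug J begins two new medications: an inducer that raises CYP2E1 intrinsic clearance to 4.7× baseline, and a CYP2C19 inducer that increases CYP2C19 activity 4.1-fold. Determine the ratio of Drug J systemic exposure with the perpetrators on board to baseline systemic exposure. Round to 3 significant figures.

0.232

The CYP2E1 pathway (65% of clearance) increases to 4.7× activity: 0.65 × 4.7 = 3.055.
The CYP2C19 pathway (29% of clearance) increases to 4.1× activity: 0.29 × 4.1 = 1.189.
Non-CYP routes (6%) are unchanged.
CL_new/CL_old = 3.055 + 1.189 + 0.06 = 4.304.
Because systemic exposure varies inversely with clearance, the combined effect is 1 / 4.304 = 0.232.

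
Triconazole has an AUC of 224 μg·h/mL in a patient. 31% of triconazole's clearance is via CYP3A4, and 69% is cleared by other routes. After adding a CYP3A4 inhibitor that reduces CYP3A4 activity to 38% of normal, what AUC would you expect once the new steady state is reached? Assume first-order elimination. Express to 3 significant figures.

277 μg·h/mL

The CYP3A4 pathway (31% of clearance) is reduced to 0.38× activity: 0.31 × 0.38 = 0.1178.
The remaining 69% of clearance is unaffected.
Relative clearance = 0.1178 + 0.69 = 0.8078.
AUC ∝ 1/CL, so new value = 224 / 0.8078 = 277 μg·h/mL.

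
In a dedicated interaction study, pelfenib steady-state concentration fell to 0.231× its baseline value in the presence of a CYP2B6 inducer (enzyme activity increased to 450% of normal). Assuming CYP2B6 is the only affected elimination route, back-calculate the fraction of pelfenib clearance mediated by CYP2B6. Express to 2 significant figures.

Call the CYP2B6 fraction fm. After the interaction, CL_new/CL_old = fm × 4.5 + (1 − fm).
Steady-state concentration ratio = 1 / (new CL fraction), so new CL fraction = 1 / 0.231 = 4.329.
fm × 4.5 + 1 − fm = 4.329  ⇒  fm × (4.5 − 1) = 3.329  ⇒  fm = 0.95.

0.95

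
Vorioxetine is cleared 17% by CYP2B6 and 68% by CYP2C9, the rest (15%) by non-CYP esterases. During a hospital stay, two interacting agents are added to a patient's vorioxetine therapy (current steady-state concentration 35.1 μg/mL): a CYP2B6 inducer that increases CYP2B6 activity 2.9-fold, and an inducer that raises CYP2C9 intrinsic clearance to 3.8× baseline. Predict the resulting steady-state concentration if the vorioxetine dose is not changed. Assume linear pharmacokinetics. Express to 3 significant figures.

CYP2B6: 0.17 × 2.9 = 0.493
CYP2C9: 0.68 × 3.8 = 2.584
Other: 0.15 (unchanged)
Relative clearance = 0.493 + 2.584 + 0.15 = 3.227.
Steady-state concentration ∝ 1/CL: new value = 35.1 / 3.227 = 10.9 μg/mL.

10.9 μg/mL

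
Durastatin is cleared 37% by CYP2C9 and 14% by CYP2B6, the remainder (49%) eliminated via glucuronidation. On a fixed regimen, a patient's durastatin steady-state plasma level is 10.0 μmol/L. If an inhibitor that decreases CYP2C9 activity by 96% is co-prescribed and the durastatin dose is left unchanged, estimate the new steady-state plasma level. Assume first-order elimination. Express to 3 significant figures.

15.5 μmol/L

The CYP2C9 pathway (37% of clearance) is reduced to 0.04× activity: 0.37 × 0.04 = 0.0148.
CYP2B6 (14%) and the residual 49% are unaffected.
CL_new/CL_old = 0.0148 + 0.14 + 0.49 = 0.6448.
Steady-state plasma level ∝ 1/CL, so new value = 10.0 / 0.6448 = 15.5 μmol/L.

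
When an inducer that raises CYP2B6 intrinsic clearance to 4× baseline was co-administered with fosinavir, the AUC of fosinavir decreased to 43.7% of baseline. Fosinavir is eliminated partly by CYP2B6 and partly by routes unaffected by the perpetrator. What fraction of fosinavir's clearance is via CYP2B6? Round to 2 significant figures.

Let x = fm,CYP2B6. Because AUC ∝ 1/CL, relative clearance rose to 1/0.437 = 2.288.
Only the CYP2B6 route changed, so 2.288 = x·4 + (1 − x), giving x = 0.43.

0.43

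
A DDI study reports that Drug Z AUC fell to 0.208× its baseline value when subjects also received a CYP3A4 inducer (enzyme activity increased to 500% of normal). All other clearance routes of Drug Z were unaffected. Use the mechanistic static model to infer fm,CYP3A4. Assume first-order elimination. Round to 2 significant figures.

0.95

CL'/CL = 1 / 0.208 = 4.808
5·fm + (1 − fm) = 4.808
fm = (4.808 − 1) / (5 − 1) = 0.95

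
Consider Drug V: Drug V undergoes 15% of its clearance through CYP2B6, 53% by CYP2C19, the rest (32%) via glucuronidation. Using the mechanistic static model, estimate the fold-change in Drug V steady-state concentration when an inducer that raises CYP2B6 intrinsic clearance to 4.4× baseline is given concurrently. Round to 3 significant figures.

0.662

The CYP2B6 pathway (15% of clearance) rises to 4.4× activity: 0.15 × 4.4 = 0.66.
CYP2C19 (53%) and the residual 32% are unaffected.
CL_new/CL_old = 0.66 + 0.53 + 0.32 = 1.51.
Steady-state concentration is inversely proportional to clearance, so the fold-change is 1 / 1.51 = 0.662.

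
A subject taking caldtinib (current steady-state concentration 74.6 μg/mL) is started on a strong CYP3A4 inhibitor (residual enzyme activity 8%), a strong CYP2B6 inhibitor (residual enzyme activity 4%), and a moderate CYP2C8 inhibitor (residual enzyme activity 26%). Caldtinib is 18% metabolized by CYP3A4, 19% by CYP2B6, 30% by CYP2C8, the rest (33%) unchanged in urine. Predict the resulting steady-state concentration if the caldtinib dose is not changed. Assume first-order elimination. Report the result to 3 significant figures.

The CYP3A4 pathway (18% of clearance) drops to 0.08× activity: 0.18 × 0.08 = 0.0144.
The CYP2B6 pathway (19% of clearance) is reduced to 0.04× activity: 0.19 × 0.04 = 0.0076.
The CYP2C8 pathway (30% of clearance) falls to 0.26× activity: 0.3 × 0.26 = 0.078.
The remaining 33% of clearance is unaffected.
CL_new/CL_old = 0.0144 + 0.0076 + 0.078 + 0.33 = 0.43.
Dividing the baseline by the relative clearance: 74.6 / 0.43 = 173 μg/mL.

173 μg/mL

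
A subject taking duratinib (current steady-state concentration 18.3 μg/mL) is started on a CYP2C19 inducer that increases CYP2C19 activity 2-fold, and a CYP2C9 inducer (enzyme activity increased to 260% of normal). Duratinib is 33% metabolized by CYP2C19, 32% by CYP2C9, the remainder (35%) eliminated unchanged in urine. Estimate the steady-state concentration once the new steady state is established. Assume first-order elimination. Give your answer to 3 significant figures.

9.93 μg/mL

The CYP2C19 pathway (33% of clearance) rises to 2× activity: 0.33 × 2 = 0.66.
The CYP2C9 pathway (32% of clearance) is boosted to 2.6× activity: 0.32 × 2.6 = 0.832.
Non-CYP routes (35%) are unchanged.
CL_new/CL_old = 0.66 + 0.832 + 0.35 = 1.842.
Steady-state concentration ∝ 1/CL: new value = 18.3 / 1.842 = 9.93 μg/mL.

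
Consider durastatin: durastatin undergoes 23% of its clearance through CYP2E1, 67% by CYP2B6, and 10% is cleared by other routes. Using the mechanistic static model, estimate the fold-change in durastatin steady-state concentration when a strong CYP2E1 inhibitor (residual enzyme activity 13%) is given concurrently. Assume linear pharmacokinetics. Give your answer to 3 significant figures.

CYP2E1: 0.23 × 0.13 = 0.0299
CYP2B6: 0.67 (unchanged)
Other: 0.1 (unchanged)
CL_new/CL_old = 0.0299 + 0.67 + 0.1 = 0.7999.
Since steady-state concentration ∝ 1/CL, the ratio is 1 / 0.7999 = 1.25.

1.25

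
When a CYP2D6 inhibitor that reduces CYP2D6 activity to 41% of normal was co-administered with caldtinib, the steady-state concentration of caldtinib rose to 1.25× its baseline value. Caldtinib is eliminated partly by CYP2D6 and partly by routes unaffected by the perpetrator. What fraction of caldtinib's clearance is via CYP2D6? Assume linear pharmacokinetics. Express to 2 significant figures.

0.34

CL'/CL = 1 / 1.25 = 0.8
0.41·fm + (1 − fm) = 0.8
fm = (0.8 − 1) / (0.41 − 1) = 0.34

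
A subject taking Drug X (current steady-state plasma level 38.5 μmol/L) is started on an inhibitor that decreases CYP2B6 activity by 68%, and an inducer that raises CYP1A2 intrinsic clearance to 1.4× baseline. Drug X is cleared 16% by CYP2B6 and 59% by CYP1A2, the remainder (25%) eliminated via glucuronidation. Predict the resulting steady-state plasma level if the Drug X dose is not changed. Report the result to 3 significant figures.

34.2 μmol/L

CYP2B6: 0.16 × 0.32 = 0.0512
CYP1A2: 0.59 × 1.4 = 0.826
Other: 0.25 (unchanged)
Relative clearance = 0.0512 + 0.826 + 0.25 = 1.1272.
Steady-state plasma level ∝ 1/CL: new value = 38.5 / 1.1272 = 34.2 μmol/L.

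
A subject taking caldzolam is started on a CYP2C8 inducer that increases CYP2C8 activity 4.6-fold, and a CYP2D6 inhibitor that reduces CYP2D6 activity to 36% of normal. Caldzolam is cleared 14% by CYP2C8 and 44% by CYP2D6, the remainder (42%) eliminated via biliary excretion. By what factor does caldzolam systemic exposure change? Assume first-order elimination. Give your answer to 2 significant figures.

0.82

The CYP2C8 pathway (14% of clearance) increases to 4.6× activity: 0.14 × 4.6 = 0.644.
The CYP2D6 pathway (44% of clearance) falls to 0.36× activity: 0.44 × 0.36 = 0.1584.
Non-CYP routes (42%) are unchanged.
New clearance relative to baseline: 0.644 + 0.1584 + 0.42 = 1.2224.
Systemic exposure ∝ 1/CL: fold-change = 1 / 1.2224 = 0.82.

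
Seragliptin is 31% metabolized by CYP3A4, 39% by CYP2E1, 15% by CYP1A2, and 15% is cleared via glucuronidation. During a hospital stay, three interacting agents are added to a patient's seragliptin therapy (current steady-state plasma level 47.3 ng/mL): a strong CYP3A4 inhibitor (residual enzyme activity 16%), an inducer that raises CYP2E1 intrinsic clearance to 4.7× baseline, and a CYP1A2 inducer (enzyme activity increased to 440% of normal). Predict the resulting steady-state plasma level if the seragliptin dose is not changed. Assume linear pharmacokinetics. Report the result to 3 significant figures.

17.6 ng/mL

The CYP3A4 pathway (31% of clearance) falls to 0.16× activity: 0.31 × 0.16 = 0.0496.
The CYP2E1 pathway (39% of clearance) rises to 4.7× activity: 0.39 × 4.7 = 1.833.
The CYP1A2 pathway (15% of clearance) increases to 4.4× activity: 0.15 × 4.4 = 0.66.
The remaining 15% of clearance is unaffected.
CL_new/CL_old = 0.0496 + 1.833 + 0.66 + 0.15 = 2.6926.
New steady-state plasma level = 47.3 / 2.6926 = 17.6 ng/mL (concentration scales inversely with clearance).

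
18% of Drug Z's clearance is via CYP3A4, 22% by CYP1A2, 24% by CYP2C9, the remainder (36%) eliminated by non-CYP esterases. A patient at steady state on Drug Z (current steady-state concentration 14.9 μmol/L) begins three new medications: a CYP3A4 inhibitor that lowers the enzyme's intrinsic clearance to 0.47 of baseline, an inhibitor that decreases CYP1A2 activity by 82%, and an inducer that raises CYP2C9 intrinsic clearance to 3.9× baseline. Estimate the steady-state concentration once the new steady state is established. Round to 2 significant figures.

10 μmol/L

The CYP3A4 pathway (18% of clearance) drops to 0.47× activity: 0.18 × 0.47 = 0.0846.
The CYP1A2 pathway (22% of clearance) is reduced to 0.18× activity: 0.22 × 0.18 = 0.0396.
The CYP2C9 pathway (24% of clearance) increases to 3.9× activity: 0.24 × 3.9 = 0.936.
The remaining 36% of clearance is unaffected.
Relative clearance = 0.0846 + 0.0396 + 0.936 + 0.36 = 1.4202.
Steady-state concentration ∝ 1/CL: new value = 14.9 / 1.4202 = 10 μmol/L.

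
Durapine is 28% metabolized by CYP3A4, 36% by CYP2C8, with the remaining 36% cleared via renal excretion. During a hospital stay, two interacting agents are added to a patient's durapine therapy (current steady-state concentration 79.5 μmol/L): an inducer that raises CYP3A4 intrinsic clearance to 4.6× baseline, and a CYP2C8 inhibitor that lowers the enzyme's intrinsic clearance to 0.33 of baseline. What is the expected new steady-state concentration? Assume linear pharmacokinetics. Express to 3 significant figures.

The CYP3A4 pathway (28% of clearance) is boosted to 4.6× activity: 0.28 × 4.6 = 1.288.
The CYP2C8 pathway (36% of clearance) falls to 0.33× activity: 0.36 × 0.33 = 0.1188.
Non-CYP routes (36%) are unchanged.
Relative clearance = 1.288 + 0.1188 + 0.36 = 1.7668.
Dividing the baseline by the relative clearance: 79.5 / 1.7668 = 45.0 μmol/L.

45.0 μmol/L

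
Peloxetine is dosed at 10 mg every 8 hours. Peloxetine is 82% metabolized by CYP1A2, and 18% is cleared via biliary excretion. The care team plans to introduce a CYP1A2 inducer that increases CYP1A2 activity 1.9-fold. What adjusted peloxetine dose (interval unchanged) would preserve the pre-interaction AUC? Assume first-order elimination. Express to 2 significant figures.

The CYP1A2 pathway (82% of clearance) is boosted to 1.9× activity: 0.82 × 1.9 = 1.558.
Non-CYP routes (18%) are unchanged.
New clearance relative to baseline: 1.558 + 0.18 = 1.738.
To maintain the same steady-state level, dose must scale with clearance: new dose = 10 × 1.738 = 17 mg.

17 mg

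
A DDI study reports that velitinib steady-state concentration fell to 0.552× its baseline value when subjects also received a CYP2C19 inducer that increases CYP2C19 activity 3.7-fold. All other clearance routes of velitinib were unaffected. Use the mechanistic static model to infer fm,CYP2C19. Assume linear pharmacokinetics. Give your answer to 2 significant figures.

0.30

Let fm be the CYP2C19 fraction. New clearance relative to baseline = fm × 3.7 + (1 − fm).
Steady-state concentration ratio = 1 / (new CL fraction), so new CL fraction = 1 / 0.552 = 1.812.
fm × 3.7 + 1 − fm = 1.812  ⇒  fm × (3.7 − 1) = 0.8116  ⇒  fm = 0.30.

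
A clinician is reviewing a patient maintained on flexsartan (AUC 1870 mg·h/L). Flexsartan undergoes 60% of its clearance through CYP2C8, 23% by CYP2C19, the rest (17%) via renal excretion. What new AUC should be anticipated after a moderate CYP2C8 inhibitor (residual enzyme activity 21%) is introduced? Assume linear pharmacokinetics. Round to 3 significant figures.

CYP2C8: 0.6 × 0.21 = 0.126
CYP2C19: 0.23 (unchanged)
Other: 0.17 (unchanged)
CL_new/CL_old = 0.126 + 0.23 + 0.17 = 0.526.
With dosing unchanged, AUC scales as 1/CL: 1870 / 0.526 = 3.56 × 10³ mg·h/L.

3.56 × 10³ mg·h/L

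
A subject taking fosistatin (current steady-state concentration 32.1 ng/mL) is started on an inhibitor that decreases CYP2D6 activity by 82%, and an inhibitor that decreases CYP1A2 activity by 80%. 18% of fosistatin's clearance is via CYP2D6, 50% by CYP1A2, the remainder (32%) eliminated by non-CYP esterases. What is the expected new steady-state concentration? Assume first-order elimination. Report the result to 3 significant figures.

71.0 ng/mL

The CYP2D6 pathway (18% of clearance) drops to 0.18× activity: 0.18 × 0.18 = 0.0324.
The CYP1A2 pathway (50% of clearance) drops to 0.2× activity: 0.5 × 0.2 = 0.1.
The remaining 32% of clearance is unaffected.
CL_new/CL_old = 0.0324 + 0.1 + 0.32 = 0.4524.
Steady-state concentration ∝ 1/CL: new value = 32.1 / 0.4524 = 71.0 ng/mL.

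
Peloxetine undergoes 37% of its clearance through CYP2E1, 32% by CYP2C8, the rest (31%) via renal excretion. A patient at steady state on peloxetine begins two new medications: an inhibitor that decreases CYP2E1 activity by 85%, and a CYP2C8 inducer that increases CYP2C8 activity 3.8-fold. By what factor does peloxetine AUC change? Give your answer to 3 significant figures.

CYP2E1: 0.37 × 0.15 = 0.0555
CYP2C8: 0.32 × 3.8 = 1.216
Other: 0.31 (unchanged)
CL_new/CL_old = 0.0555 + 1.216 + 0.31 = 1.5815.
AUC ∝ 1/CL: fold-change = 1 / 1.5815 = 0.632.

0.632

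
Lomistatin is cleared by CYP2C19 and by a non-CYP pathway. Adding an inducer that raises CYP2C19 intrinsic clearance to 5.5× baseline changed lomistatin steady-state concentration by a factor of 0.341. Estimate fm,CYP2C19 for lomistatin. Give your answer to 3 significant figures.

CL'/CL = 1 / 0.341 = 2.933
5.5·fm + (1 − fm) = 2.933
fm = (2.933 − 1) / (5.5 − 1) = 0.429

0.429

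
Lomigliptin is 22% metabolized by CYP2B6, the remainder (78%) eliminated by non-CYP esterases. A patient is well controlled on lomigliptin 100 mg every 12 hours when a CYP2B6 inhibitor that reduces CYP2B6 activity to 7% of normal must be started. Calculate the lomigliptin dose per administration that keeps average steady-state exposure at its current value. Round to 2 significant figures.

80 mg

The CYP2B6 pathway (22% of clearance) falls to 0.07× activity: 0.22 × 0.07 = 0.0154.
Non-CYP routes (78%) are unchanged.
Relative clearance = 0.0154 + 0.78 = 0.7954.
Exposure is unchanged when dose changes in proportion to clearance. New dose = 100 mg × 0.7954 = 80 mg.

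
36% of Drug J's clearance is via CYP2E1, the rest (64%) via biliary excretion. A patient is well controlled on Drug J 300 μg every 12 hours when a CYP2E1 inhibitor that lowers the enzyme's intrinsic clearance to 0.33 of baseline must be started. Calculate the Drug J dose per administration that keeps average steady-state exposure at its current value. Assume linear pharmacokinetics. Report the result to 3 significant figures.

228 μg

CYP2E1: 0.36 × 0.33 = 0.1188
Other: 0.64 (unchanged)
Relative clearance = 0.1188 + 0.64 = 0.7588.
Css,avg = (dose rate)/CL, so holding Css fixed requires dose ∝ CL: 300 × 0.7588 = 228 μg.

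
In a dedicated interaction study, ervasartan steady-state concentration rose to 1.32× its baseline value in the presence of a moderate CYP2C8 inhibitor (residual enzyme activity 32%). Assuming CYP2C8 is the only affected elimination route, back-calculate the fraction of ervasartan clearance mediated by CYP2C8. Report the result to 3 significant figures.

Write x for the fraction cleared via CYP2C8. The observed steady-state concentration change means clearance fell to 1/1.32 = 0.7576 of baseline.
Only the CYP2C8 route changed, so 0.7576 = x·0.32 + (1 − x), giving x = 0.357.

0.357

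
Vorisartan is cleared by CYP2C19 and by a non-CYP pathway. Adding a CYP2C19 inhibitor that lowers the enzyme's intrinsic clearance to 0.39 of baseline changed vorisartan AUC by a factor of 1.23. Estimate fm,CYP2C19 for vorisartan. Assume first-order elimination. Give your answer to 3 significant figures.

0.307

Call the CYP2C19 fraction fm. After the interaction, CL_new/CL_old = fm × 0.39 + (1 − fm).
AUC ratio = 1 / (new CL fraction), so new CL fraction = 1 / 1.23 = 0.813.
fm × 0.39 + 1 − fm = 0.813  ⇒  fm × (0.39 − 1) = −0.187  ⇒  fm = 0.307.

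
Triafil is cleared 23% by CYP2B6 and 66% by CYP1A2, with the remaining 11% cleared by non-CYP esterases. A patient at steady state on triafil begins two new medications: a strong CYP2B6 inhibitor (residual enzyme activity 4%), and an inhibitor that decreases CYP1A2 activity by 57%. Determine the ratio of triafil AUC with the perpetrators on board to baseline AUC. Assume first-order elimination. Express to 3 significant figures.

The CYP2B6 pathway (23% of clearance) is reduced to 0.04× activity: 0.23 × 0.04 = 0.0092.
The CYP1A2 pathway (66% of clearance) drops to 0.43× activity: 0.66 × 0.43 = 0.2838.
The remaining 11% of clearance is unaffected.
New clearance relative to baseline: 0.0092 + 0.2838 + 0.11 = 0.403.
Because AUC varies inversely with clearance, the combined effect is 1 / 0.403 = 2.48.

2.48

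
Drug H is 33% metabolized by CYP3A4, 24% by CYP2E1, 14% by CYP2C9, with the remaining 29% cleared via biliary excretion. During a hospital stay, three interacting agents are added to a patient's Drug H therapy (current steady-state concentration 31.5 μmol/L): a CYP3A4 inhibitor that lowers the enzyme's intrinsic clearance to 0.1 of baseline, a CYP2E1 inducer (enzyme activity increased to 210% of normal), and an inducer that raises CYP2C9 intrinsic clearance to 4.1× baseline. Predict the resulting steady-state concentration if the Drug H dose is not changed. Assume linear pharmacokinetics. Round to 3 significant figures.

The CYP3A4 pathway (33% of clearance) drops to 0.1× activity: 0.33 × 0.1 = 0.033.
The CYP2E1 pathway (24% of clearance) increases to 2.1× activity: 0.24 × 2.1 = 0.504.
The CYP2C9 pathway (14% of clearance) is boosted to 4.1× activity: 0.14 × 4.1 = 0.574.
The remaining 29% of clearance is unaffected.
CL_new/CL_old = 0.033 + 0.504 + 0.574 + 0.29 = 1.401.
Dividing the baseline by the relative clearance: 31.5 / 1.401 = 22.5 μmol/L.

22.5 μmol/L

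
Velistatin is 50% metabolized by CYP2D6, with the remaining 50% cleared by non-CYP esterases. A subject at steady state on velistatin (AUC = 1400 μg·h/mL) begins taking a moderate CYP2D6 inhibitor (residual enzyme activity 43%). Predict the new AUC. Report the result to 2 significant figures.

2.0 × 10³ μg·h/mL

The CYP2D6 pathway (50% of clearance) is reduced to 0.43× activity: 0.5 × 0.43 = 0.215.
The remaining 50% of clearance is unaffected.
New clearance relative to baseline: 0.215 + 0.5 = 0.715.
AUC ∝ 1/CL, so new value = 1400 / 0.715 = 2.0 × 10³ μg·h/mL.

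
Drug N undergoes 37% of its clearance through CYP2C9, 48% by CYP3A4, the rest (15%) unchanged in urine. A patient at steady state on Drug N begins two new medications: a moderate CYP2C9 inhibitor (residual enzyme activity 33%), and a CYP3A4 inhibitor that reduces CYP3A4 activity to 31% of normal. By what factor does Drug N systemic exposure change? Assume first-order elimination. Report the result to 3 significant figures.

2.38

CYP2C9: 0.37 × 0.33 = 0.1221
CYP3A4: 0.48 × 0.31 = 0.1488
Other: 0.15 (unchanged)
CL_new/CL_old = 0.1221 + 0.1488 + 0.15 = 0.4209.
Net systemic exposure ratio = 1 / 0.4209 = 2.38.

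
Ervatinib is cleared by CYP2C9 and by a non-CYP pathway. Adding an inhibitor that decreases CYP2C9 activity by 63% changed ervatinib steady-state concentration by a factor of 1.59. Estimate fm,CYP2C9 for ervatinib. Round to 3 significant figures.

Write x for the fraction cleared via CYP2C9. The observed steady-state concentration change means clearance fell to 1/1.59 = 0.6289 of baseline.
Setting x·0.37 + (1 − x) = 0.6289 and solving: x = (0.6289 − 1)/(0.37 − 1) = 0.589.

0.589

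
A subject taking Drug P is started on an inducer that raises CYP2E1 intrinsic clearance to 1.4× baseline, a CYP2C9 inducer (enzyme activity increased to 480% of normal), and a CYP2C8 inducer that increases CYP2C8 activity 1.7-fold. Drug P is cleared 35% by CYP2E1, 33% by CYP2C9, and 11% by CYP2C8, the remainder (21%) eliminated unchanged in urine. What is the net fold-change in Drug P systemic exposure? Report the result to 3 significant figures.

The CYP2E1 pathway (35% of clearance) is boosted to 1.4× activity: 0.35 × 1.4 = 0.49.
The CYP2C9 pathway (33% of clearance) increases to 4.8× activity: 0.33 × 4.8 = 1.584.
The CYP2C8 pathway (11% of clearance) is boosted to 1.7× activity: 0.11 × 1.7 = 0.187.
Non-CYP routes (21%) are unchanged.
Relative clearance = 0.49 + 1.584 + 0.187 + 0.21 = 2.471.
Systemic exposure ∝ 1/CL: fold-change = 1 / 2.471 = 0.405.

0.405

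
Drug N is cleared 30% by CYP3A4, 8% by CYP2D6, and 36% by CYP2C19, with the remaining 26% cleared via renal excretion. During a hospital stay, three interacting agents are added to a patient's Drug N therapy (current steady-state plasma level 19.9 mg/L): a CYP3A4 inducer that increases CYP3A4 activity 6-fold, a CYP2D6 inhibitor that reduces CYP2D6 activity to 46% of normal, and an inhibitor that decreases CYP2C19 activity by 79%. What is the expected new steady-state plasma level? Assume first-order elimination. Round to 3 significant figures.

The CYP3A4 pathway (30% of clearance) rises to 6× activity: 0.3 × 6 = 1.8.
The CYP2D6 pathway (8% of clearance) falls to 0.46× activity: 0.08 × 0.46 = 0.0368.
The CYP2C19 pathway (36% of clearance) drops to 0.21× activity: 0.36 × 0.21 = 0.0756.
Non-CYP routes (26%) are unchanged.
CL_new/CL_old = 1.8 + 0.0368 + 0.0756 + 0.26 = 2.1724.
New steady-state plasma level = 19.9 / 2.1724 = 9.16 mg/L (concentration scales inversely with clearance).

9.16 mg/L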